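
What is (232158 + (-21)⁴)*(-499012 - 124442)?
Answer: -265989791106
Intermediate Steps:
(232158 + (-21)⁴)*(-499012 - 124442) = (232158 + 194481)*(-623454) = 426639*(-623454) = -265989791106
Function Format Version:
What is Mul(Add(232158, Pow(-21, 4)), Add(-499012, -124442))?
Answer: -265989791106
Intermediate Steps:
Mul(Add(232158, Pow(-21, 4)), Add(-499012, -124442)) = Mul(Add(232158, 194481), -623454) = Mul(426639, -623454) = -265989791106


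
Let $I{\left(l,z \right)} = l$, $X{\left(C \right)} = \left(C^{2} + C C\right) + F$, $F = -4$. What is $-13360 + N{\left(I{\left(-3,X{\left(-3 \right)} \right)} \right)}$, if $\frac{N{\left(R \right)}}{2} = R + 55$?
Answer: $-13256$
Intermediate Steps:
$X{\left(C \right)} = -4 + 2 C^{2}$ ($X{\left(C \right)} = \left(C^{2} + C C\right) - 4 = \left(C^{2} + C^{2}\right) - 4 = 2 C^{2} - 4 = -4 + 2 C^{2}$)
$N{\left(R \right)} = 110 + 2 R$ ($N{\left(R \right)} = 2 \left(R + 55\right) = 2 \left(55 + R\right) = 110 + 2 R$)
$-13360 + N{\left(I{\left(-3,X{\left(-3 \right)} \right)} \right)} = -13360 + \left(110 + 2 \left(-3\right)\right) = -13360 + \left(110 - 6\right) = -13360 + 104 = -13256$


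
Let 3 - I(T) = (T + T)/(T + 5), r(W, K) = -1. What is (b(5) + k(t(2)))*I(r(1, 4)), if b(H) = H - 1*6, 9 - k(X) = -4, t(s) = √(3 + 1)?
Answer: 42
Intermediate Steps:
t(s) = 2 (t(s) = √4 = 2)
k(X) = 13 (k(X) = 9 - 1*(-4) = 9 + 4 = 13)
b(H) = -6 + H (b(H) = H - 6 = -6 + H)
I(T) = 3 - 2*T/(5 + T) (I(T) = 3 - (T + T)/(T + 5) = 3 - 2*T/(5 + T))
(b(5) + k(t(2)))*I(r(1, 4)) = ((-6 + 5) + 13)*((15 - 1)/(5 - 1)) = (-1 + 13)*(14/4) = 12*((¼)*14) = 12*(7/2) = 42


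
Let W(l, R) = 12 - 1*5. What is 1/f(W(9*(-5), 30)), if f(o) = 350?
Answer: 1/350 ≈ 0.0028571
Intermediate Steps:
W(l, R) = 7 (W(l, R) = 12 - 5 = 7)
1/f(W(9*(-5), 30)) = 1/350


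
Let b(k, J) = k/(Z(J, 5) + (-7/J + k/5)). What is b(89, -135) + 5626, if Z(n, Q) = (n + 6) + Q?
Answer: 16121713/2866 ≈ 5625.2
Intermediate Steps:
Z(n, Q) = 6 + Q + n (Z(n, Q) = (6 + n) + Q = 6 + Q + n)
b(k, J) = k/(11 + J - 7/J + k/5) (b(k, J) = k/((6 + 5 + J) + (-7/J + k/5)) = k/((11 + J) + (-7/J + k*(⅕))) = k/((11 + J) + (-7/J + k/5)) = k/(11 + J - 7/J + k/5))
b(89, -135) + 5626 = 5*(-135)*89/(-35 - 135*89 + 5*(-135)*(11 - 135)) + 5626 = 5*(-135)*89/(-35 - 12015 + 5*(-135)*(-124)) + 5626 = 5*(-135)*89/(-35 - 12015 + 83700) + 5626 = 5*(-135)*89/71650 + 5626 = 5*(-135)*89*(1/71650) + 5626 = -2403/2866 + 5626 = 16121713/2866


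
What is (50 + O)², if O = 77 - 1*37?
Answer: 8100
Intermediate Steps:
O = 40 (O = 77 - 37 = 40)
(50 + O)² = (50 + 40)² = 90² = 8100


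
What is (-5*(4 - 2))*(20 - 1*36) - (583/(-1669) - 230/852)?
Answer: 114199333/710994 ≈ 160.62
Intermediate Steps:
(-5*(4 - 2))*(20 - 1*36) - (583/(-1669) - 230/852) = (-5*2)*(20 - 36) - (583*(-1/1669) - 230*1/852) = -10*(-16) - (-583/1669 - 115/426) = 160 - 1*(-440293/710994) = 160 + 440293/710994 = 114199333/710994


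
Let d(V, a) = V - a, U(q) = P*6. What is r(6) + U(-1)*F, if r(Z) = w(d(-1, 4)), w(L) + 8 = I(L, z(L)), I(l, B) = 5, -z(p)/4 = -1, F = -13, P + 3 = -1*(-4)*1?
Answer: -81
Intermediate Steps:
P = 1 (P = -3 - 1*(-4)*1 = -3 + 4*1 = -3 + 4 = 1)
z(p) = 4 (z(p) = -4*(-1) = 4)
U(q) = 6 (U(q) = 1*6 = 6)
w(L) = -3 (w(L) = -8 + 5 = -3)
r(Z) = -3
r(6) + U(-1)*F = -3 + 6*(-13) = -3 - 78 = -81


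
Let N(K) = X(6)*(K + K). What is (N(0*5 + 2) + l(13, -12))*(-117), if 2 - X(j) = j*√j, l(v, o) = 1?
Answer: -1053 + 2808*√6 ≈ 5825.2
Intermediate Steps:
X(j) = 2 - j^(3/2) (X(j) = 2 - j*√j = 2 - j^(3/2))
N(K) = 2*K*(2 - 6*√6) (N(K) = (2 - 6^(3/2))*(K + K) = (2 - 6*√6)*(2*K) = 2*K*(2 - 6*√6))
(N(0*5 + 2) + l(13, -12))*(-117) = (4*(0*5 + 2)*(1 - 3*√6) + 1)*(-117) = (4*(0 + 2)*(1 - 3*√6) + 1)*(-117) = (4*2*(1 - 3*√6) + 1)*(-117) = ((8 - 24*√6) + 1)*(-117) = (9 - 24*√6)*(-117) = -1053 + 2808*√6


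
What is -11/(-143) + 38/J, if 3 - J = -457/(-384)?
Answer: 190391/9035 ≈ 21.073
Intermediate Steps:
J = 695/384 (J = 3 - (-457)/(-384) = 3 - (-457)*(-1)/384 = 3 - 1*457/384 = 3 - 457/384 = 695/384 ≈ 1.8099)
-11/(-143) + 38/J = -11/(-143) + 38/(695/384) = -11*(-1/143) + 38*(384/695) = 1/13 + 14592/695 = 190391/9035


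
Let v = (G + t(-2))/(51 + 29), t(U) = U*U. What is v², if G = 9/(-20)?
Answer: 5041/2560000 ≈ 0.0019691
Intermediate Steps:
G = -9/20 (G = 9*(-1/20) = -9/20 ≈ -0.45000)
t(U) = U²
v = 71/1600 (v = (-9/20 + (-2)²)/(51 + 29) = (-9/20 + 4)/80 = (71/20)*(1/80) = 71/1600 ≈ 0.044375)
v² = (71/1600)² = 5041/2560000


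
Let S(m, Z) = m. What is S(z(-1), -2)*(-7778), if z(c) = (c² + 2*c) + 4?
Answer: -23334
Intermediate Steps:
z(c) = 4 + c² + 2*c
S(z(-1), -2)*(-7778) = (4 + (-1)² + 2*(-1))*(-7778) = (4 + 1 - 2)*(-7778) = 3*(-7778) = -23334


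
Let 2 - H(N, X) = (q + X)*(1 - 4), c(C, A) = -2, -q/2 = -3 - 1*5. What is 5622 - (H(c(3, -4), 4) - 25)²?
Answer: 4253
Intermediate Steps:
q = 16 (q = -2*(-3 - 1*5) = -2*(-3 - 5) = -2*(-8) = 16)
H(N, X) = 50 + 3*X (H(N, X) = 2 - (16 + X)*(1 - 4) = 2 - (16 + X)*(-3) = 2 - (-48 - 3*X) = 2 + (48 + 3*X) = 50 + 3*X)
5622 - (H(c(3, -4), 4) - 25)² = 5622 - ((50 + 3*4) - 25)² = 5622 - ((50 + 12) - 25)² = 5622 - (62 - 25)² = 5622 - 1*37² = 5622 - 1*1369 = 5622 - 1369 = 4253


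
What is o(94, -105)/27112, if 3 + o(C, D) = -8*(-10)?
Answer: 77/27112 ≈ 0.0028401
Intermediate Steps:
o(C, D) = 77 (o(C, D) = -3 - 8*(-10) = -3 + 80 = 77)
o(94, -105)/27112 = 77/27112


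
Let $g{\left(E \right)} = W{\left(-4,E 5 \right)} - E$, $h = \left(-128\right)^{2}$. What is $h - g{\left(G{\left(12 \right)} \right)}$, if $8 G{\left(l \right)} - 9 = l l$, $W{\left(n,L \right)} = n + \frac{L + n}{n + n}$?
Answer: $\frac{1050789}{64} \approx 16419.0$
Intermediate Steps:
$W{\left(n,L \right)} = n + \frac{L + n}{2 n}$
$G{\left(l \right)} = \frac{9}{8} + \frac{l^{2}}{8}$ ($G{\left(l \right)} = \frac{9}{8} + \frac{l l}{8} = \frac{9}{8} + \frac{l^{2}}{8}$)
$h = 16384$
$g{\left(E \right)} = - \frac{7}{2} - \frac{13 E}{8}$ ($g{\left(E \right)} = \left(\frac{1}{2} - 4 + \frac{E 5}{2 \left(-4\right)}\right) - E = \left(\frac{1}{2} - 4 + \frac{1}{2} \cdot 5 E \left(- \frac{1}{4}\right)\right) - E = \left(\frac{1}{2} - 4 - \frac{5 E}{8}\right) - E = \left(- \frac{7}{2} - \frac{5 E}{8}\right) - E = - \frac{7}{2} - \frac{13 E}{8}$)
$h - g{\left(G{\left(12 \right)} \right)} = 16384 - \left(- \frac{7}{2} - \frac{13 \left(\frac{9}{8} + \frac{12^{2}}{8}\right)}{8}\right) = 16384 - \left(- \frac{7}{2} - \frac{13 \left(\frac{9}{8} + \frac{1}{8} \cdot 144\right)}{8}\right) = 16384 - \left(- \frac{7}{2} - \frac{13 \left(\frac{9}{8} + 18\right)}{8}\right) = 16384 - \left(- \frac{7}{2} - \frac{1989}{64}\right) = 16384 - - \frac{2213}{64} = 16384 + \frac{2213}{64} = \frac{1050789}{64}$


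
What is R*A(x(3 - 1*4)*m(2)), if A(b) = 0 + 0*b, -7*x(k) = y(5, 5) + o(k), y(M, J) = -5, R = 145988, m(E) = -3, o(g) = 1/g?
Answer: 0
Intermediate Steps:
x(k) = 5/7 - 1/(7*k) (x(k) = -(-5 + 1/k)/7 = 5/7 - 1/(7*k))
A(b) = 0 (A(b) = 0 + 0 = 0)
R*A(x(3 - 1*4)*m(2)) = 145988*0 = 0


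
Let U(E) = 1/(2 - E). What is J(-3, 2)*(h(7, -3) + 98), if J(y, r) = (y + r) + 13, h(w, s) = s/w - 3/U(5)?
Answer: 8952/7 ≈ 1278.9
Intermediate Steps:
h(w, s) = 9 + s/w (h(w, s) = s/w - 3/((-1/(-2 + 5))) = s/w - 3/((-1/3)) = s/w - 3/((-1*⅓)) = s/w - 3/(-⅓) = s/w - 3*(-3) = s/w + 9 = 9 + s/w)
J(y, r) = 13 + r + y (J(y, r) = (r + y) + 13 = 13 + r + y)
J(-3, 2)*(h(7, -3) + 98) = (13 + 2 - 3)*((9 - 3/7) + 98) = 12*((9 - 3*⅐) + 98) = 12*((9 - 3/7) + 98) = 12*(60/7 + 98) = 12*(746/7) = 8952/7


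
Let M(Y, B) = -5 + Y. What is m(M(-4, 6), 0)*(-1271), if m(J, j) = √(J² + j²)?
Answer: -11439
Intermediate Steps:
m(M(-4, 6), 0)*(-1271) = √((-5 - 4)² + 0²)*(-1271) = √((-9)² + 0)*(-1271) = √(81 + 0)*(-1271) = √81*(-1271) = 9*(-1271) = -11439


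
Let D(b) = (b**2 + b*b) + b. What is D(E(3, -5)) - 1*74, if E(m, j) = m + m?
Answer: 4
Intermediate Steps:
E(m, j) = 2*m
D(b) = b + 2*b**2 (D(b) = (b**2 + b**2) + b = 2*b**2 + b = b + 2*b**2)
D(E(3, -5)) - 1*74 = (2*3)*(1 + 2*(2*3)) - 1*74 = 6*(1 + 2*6) - 74 = 6*(1 + 12) - 74 = 6*13 - 74 = 78 - 74 = 4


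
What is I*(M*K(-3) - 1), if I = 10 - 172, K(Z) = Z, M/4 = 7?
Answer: 13770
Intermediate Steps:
M = 28 (M = 4*7 = 28)
I = -162
I*(M*K(-3) - 1) = -162*(28*(-3) - 1) = -162*(-84 - 1) = -162*(-85) = 13770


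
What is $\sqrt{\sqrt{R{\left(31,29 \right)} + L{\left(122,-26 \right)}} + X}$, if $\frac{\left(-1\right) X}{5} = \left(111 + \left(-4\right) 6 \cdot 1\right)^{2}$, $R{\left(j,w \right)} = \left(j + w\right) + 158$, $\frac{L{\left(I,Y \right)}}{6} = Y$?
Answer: $\sqrt{-37845 + \sqrt{62}} \approx 194.52 i$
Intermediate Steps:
$L{\left(I,Y \right)} = 6 Y$
$R{\left(j,w \right)} = 158 + j + w$
$X = -37845$ ($X = - 5 \left(111 + \left(-4\right) 6 \cdot 1\right)^{2} = - 5 \left(111 - 24\right)^{2} = - 5 \cdot 87^{2} = \left(-5\right) 7569 = -37845$)
$\sqrt{\sqrt{R{\left(31,29 \right)} + L{\left(122,-26 \right)}} + X} = \sqrt{\sqrt{\left(158 + 31 + 29\right) + 6 \left(-26\right)} - 37845} = \sqrt{\sqrt{218 - 156} - 37845} = \sqrt{\sqrt{62} - 37845} = \sqrt{-37845 + \sqrt{62}}$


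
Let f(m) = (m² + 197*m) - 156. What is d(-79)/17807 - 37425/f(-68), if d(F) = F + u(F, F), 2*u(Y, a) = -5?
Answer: 221899781/52993632 ≈ 4.1873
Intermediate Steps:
u(Y, a) = -5/2 (u(Y, a) = (½)*(-5) = -5/2)
d(F) = -5/2 + F (d(F) = F - 5/2 = -5/2 + F)
f(m) = -156 + m² + 197*m
d(-79)/17807 - 37425/f(-68) = (-5/2 - 79)/17807 - 37425/(-156 + (-68)² + 197*(-68)) = -163/2*1/17807 - 37425/(-156 + 4624 - 13396) = -163/35614 - 37425/(-8928) = -163/35614 - 37425*(-1/8928) = -163/35614 + 12475/2976 = 221899781/52993632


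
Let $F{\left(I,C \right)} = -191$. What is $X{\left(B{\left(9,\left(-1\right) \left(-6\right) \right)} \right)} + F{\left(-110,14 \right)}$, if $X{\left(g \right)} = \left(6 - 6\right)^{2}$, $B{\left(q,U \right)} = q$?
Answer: $-191$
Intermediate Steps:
$X{\left(g \right)} = 0$ ($X{\left(g \right)} = 0^{2} = 0$)
$X{\left(B{\left(9,\left(-1\right) \left(-6\right) \right)} \right)} + F{\left(-110,14 \right)} = 0 - 191 = -191$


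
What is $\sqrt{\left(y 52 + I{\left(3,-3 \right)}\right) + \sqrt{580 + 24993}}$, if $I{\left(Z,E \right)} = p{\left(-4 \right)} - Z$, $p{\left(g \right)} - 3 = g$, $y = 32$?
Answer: $\sqrt{1660 + \sqrt{25573}} \approx 42.66$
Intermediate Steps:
$p{\left(g \right)} = 3 + g$
$I{\left(Z,E \right)} = -1 - Z$ ($I{\left(Z,E \right)} = \left(3 - 4\right) - Z = -1 - Z$)
$\sqrt{\left(y 52 + I{\left(3,-3 \right)}\right) + \sqrt{580 + 24993}} = \sqrt{\left(32 \cdot 52 - 4\right) + \sqrt{580 + 24993}} = \sqrt{\left(1664 - 4\right) + \sqrt{25573}} = \sqrt{1660 + \sqrt{25573}}$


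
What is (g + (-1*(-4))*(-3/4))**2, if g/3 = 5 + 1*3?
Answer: 441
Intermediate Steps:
g = 24 (g = 3*(5 + 1*3) = 3*(5 + 3) = 3*8 = 24)
(g + (-1*(-4))*(-3/4))**2 = (24 + (-1*(-4))*(-3/4))**2 = (24 + 4*(-3*1/4))**2 = (24 + 4*(-3/4))**2 = (24 - 3)**2 = 21**2 = 441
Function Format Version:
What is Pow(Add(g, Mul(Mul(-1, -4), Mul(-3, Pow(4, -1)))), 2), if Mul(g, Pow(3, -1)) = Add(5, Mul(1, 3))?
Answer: 441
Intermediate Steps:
g = 24 (g = Mul(3, Add(5, Mul(1, 3))) = Mul(3, Add(5, 3)) = Mul(3, 8) = 24)
Pow(Add(g, Mul(Mul(-1, -4), Mul(-3, Pow(4, -1)))), 2) = Pow(Add(24, Mul(Mul(-1, -4), Mul(-3, Pow(4, -1)))), 2) = Pow(Add(24, Mul(4, Mul(-3, Rational(1, 4)))), 2) = Pow(Add(24, Mul(4, Rational(-3, 4))), 2) = Pow(Add(24, -3), 2) = Pow(21, 2) = 441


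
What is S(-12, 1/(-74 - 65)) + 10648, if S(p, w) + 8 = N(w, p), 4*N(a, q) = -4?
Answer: 10639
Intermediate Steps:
N(a, q) = -1 (N(a, q) = (¼)*(-4) = -1)
S(p, w) = -9 (S(p, w) = -8 - 1 = -9)
S(-12, 1/(-74 - 65)) + 10648 = -9 + 10648 = 10639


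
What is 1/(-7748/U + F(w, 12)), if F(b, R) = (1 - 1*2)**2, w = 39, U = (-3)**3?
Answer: 27/7775 ≈ 0.0034727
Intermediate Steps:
U = -27
F(b, R) = 1 (F(b, R) = (1 - 2)**2 = (-1)**2 = 1)
1/(-7748/U + F(w, 12)) = 1/(-7748/(-27) + 1) = 1/(-7748*(-1/27) + 1) = 1/(7748/27 + 1) = 1/(7775/27) = 27/7775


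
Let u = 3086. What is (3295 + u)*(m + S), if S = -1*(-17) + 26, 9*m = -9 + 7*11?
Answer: 322595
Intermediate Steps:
m = 68/9 (m = (-9 + 7*11)/9 = (-9 + 77)/9 = (⅑)*68 = 68/9 ≈ 7.5556)
S = 43 (S = 17 + 26 = 43)
(3295 + u)*(m + S) = (3295 + 3086)*(68/9 + 43) = 6381*(455/9) = 322595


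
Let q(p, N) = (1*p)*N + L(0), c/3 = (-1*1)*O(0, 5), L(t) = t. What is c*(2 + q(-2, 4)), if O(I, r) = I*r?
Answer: 0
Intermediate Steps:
c = 0 (c = 3*((-1*1)*(0*5)) = 3*(-1*0) = 3*0 = 0)
q(p, N) = N*p (q(p, N) = (1*p)*N + 0 = p*N + 0 = N*p + 0 = N*p)
c*(2 + q(-2, 4)) = 0*(2 + 4*(-2)) = 0*(2 - 8) = 0*(-6) = 0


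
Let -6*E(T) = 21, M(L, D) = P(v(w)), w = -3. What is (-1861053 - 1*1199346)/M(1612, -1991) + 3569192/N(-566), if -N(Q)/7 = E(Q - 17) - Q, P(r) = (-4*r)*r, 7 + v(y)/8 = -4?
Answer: -197017940659/243936000 ≈ -807.66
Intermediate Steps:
v(y) = -88 (v(y) = -56 + 8*(-4) = -56 - 32 = -88)
P(r) = -4*r**2
M(L, D) = -30976 (M(L, D) = -4*(-88)**2 = -4*7744 = -30976)
E(T) = -7/2 (E(T) = -1/6*21 = -7/2)
N(Q) = 49/2 + 7*Q (N(Q) = -7*(-7/2 - Q) = 49/2 + 7*Q)
(-1861053 - 1*1199346)/M(1612, -1991) + 3569192/N(-566) = (-1861053 - 1*1199346)/(-30976) + 3569192/(49/2 + 7*(-566)) = (-1861053 - 1199346)*(-1/30976) + 3569192/(49/2 - 3962) = -3060399*(-1/30976) + 3569192/(-7875/2) = 3060399/30976 + 3569192*(-2/7875) = 3060399/30976 - 7138384/7875 = -197017940659/243936000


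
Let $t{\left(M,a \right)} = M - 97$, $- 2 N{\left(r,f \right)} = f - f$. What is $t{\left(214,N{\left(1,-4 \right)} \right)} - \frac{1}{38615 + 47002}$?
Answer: $\frac{10017188}{85617} \approx 117.0$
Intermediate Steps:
$N{\left(r,f \right)} = 0$ ($N{\left(r,f \right)} = - \frac{f - f}{2} = \left(- \frac{1}{2}\right) 0 = 0$)
$t{\left(M,a \right)} = -97 + M$ ($t{\left(M,a \right)} = M - 97 = -97 + M$)
$t{\left(214,N{\left(1,-4 \right)} \right)} - \frac{1}{38615 + 47002} = \left(-97 + 214\right) - \frac{1}{38615 + 47002} = 117 - \frac{1}{85617} = \frac{10017188}{85617}$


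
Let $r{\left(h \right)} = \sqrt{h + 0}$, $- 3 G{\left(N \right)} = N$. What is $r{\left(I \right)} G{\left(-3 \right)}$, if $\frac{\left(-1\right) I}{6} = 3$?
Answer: $3 i \sqrt{2} \approx 4.2426 i$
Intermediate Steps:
$I = -18$ ($I = \left(-6\right) 3 = -18$)
$G{\left(N \right)} = - \frac{N}{3}$
$r{\left(h \right)} = \sqrt{h}$
$r{\left(I \right)} G{\left(-3 \right)} = \sqrt{-18} \left(\left(- \frac{1}{3}\right) \left(-3\right)\right) = 3 i \sqrt{2} \cdot 1 = 3 i \sqrt{2}$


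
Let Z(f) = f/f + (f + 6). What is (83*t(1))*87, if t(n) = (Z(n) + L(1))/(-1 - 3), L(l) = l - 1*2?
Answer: -50547/4 ≈ -12637.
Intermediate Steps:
L(l) = -2 + l (L(l) = l - 2 = -2 + l)
Z(f) = 7 + f (Z(f) = 1 + (6 + f) = 7 + f)
t(n) = -3/2 - n/4 (t(n) = ((7 + n) + (-2 + 1))/(-1 - 3) = ((7 + n) - 1)/(-4) = (6 + n)*(-¼) = -3/2 - n/4)
(83*t(1))*87 = (83*(-3/2 - ¼*1))*87 = (83*(-3/2 - ¼))*87 = (83*(-7/4))*87 = -581/4*87 = -50547/4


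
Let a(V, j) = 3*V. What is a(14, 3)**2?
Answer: 1764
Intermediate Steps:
a(14, 3)**2 = (3*14)**2 = 42**2 = 1764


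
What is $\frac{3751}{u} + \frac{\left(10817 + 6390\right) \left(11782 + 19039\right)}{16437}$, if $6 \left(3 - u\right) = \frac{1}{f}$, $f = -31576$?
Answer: $\frac{313108025337715}{9342281253} \approx 33515.0$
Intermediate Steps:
$u = \frac{568369}{189456}$ ($u = 3 - \frac{1}{6 \left(-31576\right)} = 3 - - \frac{1}{189456} = 3 + \frac{1}{189456} = \frac{568369}{189456} \approx 3.0$)
$\frac{3751}{u} + \frac{\left(10817 + 6390\right) \left(11782 + 19039\right)}{16437} = \frac{3751}{\frac{568369}{189456}} + \frac{\left(10817 + 6390\right) \left(11782 + 19039\right)}{16437} = 3751 \cdot \frac{189456}{568369} + 17207 \cdot 30821 \cdot \frac{1}{16437} = \frac{710649456}{568369} + 530336947 \cdot \frac{1}{16437} = \frac{710649456}{568369} + \frac{530336947}{16437} = \frac{313108025337715}{9342281253}$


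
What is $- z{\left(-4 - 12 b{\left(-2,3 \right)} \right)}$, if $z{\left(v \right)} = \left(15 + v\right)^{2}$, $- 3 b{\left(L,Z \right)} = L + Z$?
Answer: $-225$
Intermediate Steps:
$b{\left(L,Z \right)} = - \frac{L}{3} - \frac{Z}{3}$ ($b{\left(L,Z \right)} = - \frac{L + Z}{3} = - \frac{L}{3} - \frac{Z}{3}$)
$- z{\left(-4 - 12 b{\left(-2,3 \right)} \right)} = - \left(15 - \left(4 + 12 \left(\left(- \frac{1}{3}\right) \left(-2\right) - 1\right)\right)\right)^{2} = - \left(15 - \left(4 + 12 \left(\frac{2}{3} - 1\right)\right)\right)^{2} = - \left(15 - 0\right)^{2} = - \left(15 + \left(-4 + 4\right)\right)^{2} = - \left(15 + 0\right)^{2} = - 15^{2} = \left(-1\right) 225 = -225$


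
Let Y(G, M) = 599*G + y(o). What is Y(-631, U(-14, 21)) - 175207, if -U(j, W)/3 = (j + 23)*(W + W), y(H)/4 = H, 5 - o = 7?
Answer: -553184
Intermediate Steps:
o = -2 (o = 5 - 1*7 = 5 - 7 = -2)
y(H) = 4*H
U(j, W) = -6*W*(23 + j) (U(j, W) = -3*(j + 23)*(W + W) = -3*(23 + j)*2*W = -6*W*(23 + j))
Y(G, M) = -8 + 599*G (Y(G, M) = 599*G + 4*(-2) = 599*G - 8 = -8 + 599*G)
Y(-631, U(-14, 21)) - 175207 = (-8 + 599*(-631)) - 175207 = (-8 - 377969) - 175207 = -377977 - 175207 = -553184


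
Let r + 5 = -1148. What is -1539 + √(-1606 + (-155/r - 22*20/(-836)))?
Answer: -1539 + I*√770429034469/21907 ≈ -1539.0 + 40.067*I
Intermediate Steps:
r = -1153 (r = -5 - 1148 = -1153)
-1539 + √(-1606 + (-155/r - 22*20/(-836))) = -1539 + √(-1606 + (-155/(-1153) - 22*20/(-836))) = -1539 + √(-1606 + (-155*(-1/1153) - 440*(-1/836))) = -1539 + √(-1606 + (155/1153 + 10/19)) = -1539 + √(-1606 + 14475/21907) = -1539 + √(-35168167/21907) = -1539 + I*√770429034469/21907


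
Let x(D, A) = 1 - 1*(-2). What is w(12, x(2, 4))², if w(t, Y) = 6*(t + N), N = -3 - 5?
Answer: 576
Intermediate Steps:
N = -8
x(D, A) = 3 (x(D, A) = 1 + 2 = 3)
w(t, Y) = -48 + 6*t (w(t, Y) = 6*(t - 8) = 6*(-8 + t) = -48 + 6*t)
w(12, x(2, 4))² = (-48 + 6*12)² = (-48 + 72)² = 24² = 576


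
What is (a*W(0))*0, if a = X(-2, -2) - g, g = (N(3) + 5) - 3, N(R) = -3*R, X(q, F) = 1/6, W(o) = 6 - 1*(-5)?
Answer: 0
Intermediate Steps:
W(o) = 11 (W(o) = 6 + 5 = 11)
X(q, F) = ⅙ (X(q, F) = 1*(⅙) = ⅙)
g = -7 (g = (-3*3 + 5) - 3 = (-9 + 5) - 3 = -4 - 3 = -7)
a = 43/6 (a = ⅙ - 1*(-7) = ⅙ + 7 = 43/6 ≈ 7.1667)
(a*W(0))*0 = ((43/6)*11)*0 = (473/6)*0 = 0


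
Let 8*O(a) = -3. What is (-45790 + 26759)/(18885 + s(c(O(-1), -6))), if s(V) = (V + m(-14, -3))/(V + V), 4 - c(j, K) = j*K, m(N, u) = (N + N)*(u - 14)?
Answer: -38062/38043 ≈ -1.0005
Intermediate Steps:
m(N, u) = 2*N*(-14 + u) (m(N, u) = (2*N)*(-14 + u) = 2*N*(-14 + u))
O(a) = -3/8 (O(a) = (⅛)*(-3) = -3/8)
c(j, K) = 4 - K*j (c(j, K) = 4 - j*K = 4 - K*j)
s(V) = (476 + V)/(2*V) (s(V) = (V + 2*(-14)*(-14 - 3))/(V + V) = (V + 2*(-14)*(-17))/((2*V)) = (V + 476)*(1/(2*V)) = (476 + V)*(1/(2*V)) = (476 + V)/(2*V))
(-45790 + 26759)/(18885 + s(c(O(-1), -6))) = (-45790 + 26759)/(18885 + (476 + (4 - 1*(-6)*(-3/8)))/(2*(4 - 1*(-6)*(-3/8)))) = -19031/(18885 + (476 + (4 - 9/4))/(2*(4 - 9/4))) = -19031/(18885 + (476 + 7/4)/(2*(7/4))) = -19031/(18885 + (½)*(4/7)*(1911/4)) = -19031/(18885 + 273/2) = -19031/38043/2 = -19031*2/38043 = -38062/38043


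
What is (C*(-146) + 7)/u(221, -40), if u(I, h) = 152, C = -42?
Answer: 6139/152 ≈ 40.388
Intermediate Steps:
(C*(-146) + 7)/u(221, -40) = (-42*(-146) + 7)/152 = (6132 + 7)*(1/152) = 6139*(1/152) = 6139/152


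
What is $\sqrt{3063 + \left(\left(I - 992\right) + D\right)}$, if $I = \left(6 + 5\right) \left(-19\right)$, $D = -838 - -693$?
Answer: $\sqrt{1717} \approx 41.437$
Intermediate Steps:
$D = -145$ ($D = -838 + 693 = -145$)
$I = -209$ ($I = 11 \left(-19\right) = -209$)
$\sqrt{3063 + \left(\left(I - 992\right) + D\right)} = \sqrt{3063 - 1346} = \sqrt{1717}$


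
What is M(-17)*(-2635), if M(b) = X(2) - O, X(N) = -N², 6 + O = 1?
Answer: -2635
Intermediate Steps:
O = -5 (O = -6 + 1 = -5)
M(b) = 1 (M(b) = -1*2² - 1*(-5) = -1*4 + 5 = -4 + 5 = 1)
M(-17)*(-2635) = 1*(-2635) = -2635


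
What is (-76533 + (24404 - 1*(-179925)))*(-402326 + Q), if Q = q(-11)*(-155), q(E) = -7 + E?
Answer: -51059102656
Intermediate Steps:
Q = 2790 (Q = (-7 - 11)*(-155) = -18*(-155) = 2790)
(-76533 + (24404 - 1*(-179925)))*(-402326 + Q) = (-76533 + (24404 - 1*(-179925)))*(-402326 + 2790) = (-76533 + (24404 + 179925))*(-399536) = (-76533 + 204329)*(-399536) = 127796*(-399536) = -51059102656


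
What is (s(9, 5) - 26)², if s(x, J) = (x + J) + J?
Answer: 49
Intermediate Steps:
s(x, J) = x + 2*J (s(x, J) = (J + x) + J = x + 2*J)
(s(9, 5) - 26)² = ((9 + 2*5) - 26)² = ((9 + 10) - 26)² = (19 - 26)² = (-7)² = 49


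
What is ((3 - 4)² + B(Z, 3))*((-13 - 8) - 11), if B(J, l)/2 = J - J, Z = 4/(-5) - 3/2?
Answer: -32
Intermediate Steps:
Z = -23/10 (Z = 4*(-⅕) - 3*½ = -⅘ - 3/2 = -23/10 ≈ -2.3000)
B(J, l) = 0 (B(J, l) = 2*(J - J) = 2*0 = 0)
((3 - 4)² + B(Z, 3))*((-13 - 8) - 11) = ((3 - 4)² + 0)*((-13 - 8) - 11) = ((-1)² + 0)*(-21 - 11) = (1 + 0)*(-32) = 1*(-32) = -32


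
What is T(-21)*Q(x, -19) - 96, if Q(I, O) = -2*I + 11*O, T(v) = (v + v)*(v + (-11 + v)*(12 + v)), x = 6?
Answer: 2478198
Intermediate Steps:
T(v) = 2*v*(v + (-11 + v)*(12 + v)) (T(v) = (2*v)*(v + (-11 + v)*(12 + v)) = 2*v*(v + (-11 + v)*(12 + v)))
T(-21)*Q(x, -19) - 96 = (2*(-21)*(-132 + (-21)² + 2*(-21)))*(-2*6 + 11*(-19)) - 96 = (2*(-21)*(-132 + 441 - 42))*(-12 - 209) - 96 = (2*(-21)*267)*(-221) - 96 = -11214*(-221) - 96 = 2478294 - 96 = 2478198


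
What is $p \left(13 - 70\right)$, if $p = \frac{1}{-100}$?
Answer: $\frac{57}{100} \approx 0.57$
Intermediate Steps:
$p = - \frac{1}{100} \approx -0.01$
$p \left(13 - 70\right) = - \frac{13 - 70}{100} = \left(- \frac{1}{100}\right) \left(-57\right) = \frac{57}{100}$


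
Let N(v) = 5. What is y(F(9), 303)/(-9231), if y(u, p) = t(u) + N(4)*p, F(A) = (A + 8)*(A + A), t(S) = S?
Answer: -607/3077 ≈ -0.19727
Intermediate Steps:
F(A) = 2*A*(8 + A) (F(A) = (8 + A)*(2*A) = 2*A*(8 + A))
y(u, p) = u + 5*p
y(F(9), 303)/(-9231) = (2*9*(8 + 9) + 5*303)/(-9231) = (2*9*17 + 1515)*(-1/9231) = (306 + 1515)*(-1/9231) = 1821*(-1/9231) = -607/3077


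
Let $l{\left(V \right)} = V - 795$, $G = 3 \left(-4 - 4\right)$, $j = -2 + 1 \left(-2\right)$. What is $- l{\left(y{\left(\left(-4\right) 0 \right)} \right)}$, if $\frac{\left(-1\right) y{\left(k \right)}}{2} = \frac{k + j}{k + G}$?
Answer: $\frac{2386}{3} \approx 795.33$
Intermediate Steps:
$j = -4$ ($j = -2 - 2 = -4$)
$G = -24$ ($G = 3 \left(-8\right) = -24$)
$y{\left(k \right)} = - \frac{2 \left(-4 + k\right)}{-24 + k}$ ($y{\left(k \right)} = - 2 \frac{k - 4}{k - 24} = - 2 \frac{-4 + k}{-24 + k} = - \frac{2 \left(-4 + k\right)}{-24 + k}$)
$l{\left(V \right)} = -795 + V$
$- l{\left(y{\left(\left(-4\right) 0 \right)} \right)} = - (-795 + \frac{2 \left(4 - \left(-4\right) 0\right)}{-24 - 0}) = - (-795 + \frac{2 \left(4 - 0\right)}{-24 + 0}) = - (-795 + \frac{2 \left(4 + 0\right)}{-24}) = - (-795 + 2 \left(- \frac{1}{24}\right) 4) = - (-795 - \frac{1}{3}) = \left(-1\right) \left(- \frac{2386}{3}\right) = \frac{2386}{3}$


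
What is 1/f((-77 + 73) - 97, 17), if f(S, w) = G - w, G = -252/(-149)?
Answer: -149/2281 ≈ -0.065322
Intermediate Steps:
G = 252/149 (G = -252*(-1/149) = 252/149 ≈ 1.6913)
f(S, w) = 252/149 - w
1/f((-77 + 73) - 97, 17) = 1/(252/149 - 1*17) = 1/(252/149 - 17) = 1/(-2281/149) = -149/2281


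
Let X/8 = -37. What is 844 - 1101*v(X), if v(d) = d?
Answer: 326740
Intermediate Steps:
X = -296 (X = 8*(-37) = -296)
844 - 1101*v(X) = 844 - 1101*(-296) = 844 + 325896 = 326740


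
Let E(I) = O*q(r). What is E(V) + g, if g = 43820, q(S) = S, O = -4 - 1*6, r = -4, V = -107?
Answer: 43860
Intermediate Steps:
O = -10 (O = -4 - 6 = -10)
E(I) = 40 (E(I) = -10*(-4) = 40)
E(V) + g = 40 + 43820 = 43860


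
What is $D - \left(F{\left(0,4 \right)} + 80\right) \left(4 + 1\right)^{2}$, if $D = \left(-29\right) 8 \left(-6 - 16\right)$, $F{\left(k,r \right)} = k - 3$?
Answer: $3179$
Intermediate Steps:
$F{\left(k,r \right)} = -3 + k$
$D = 5104$ ($D = \left(-232\right) \left(-22\right) = 5104$)
$D - \left(F{\left(0,4 \right)} + 80\right) \left(4 + 1\right)^{2} = 5104 - \left(\left(-3 + 0\right) + 80\right) \left(4 + 1\right)^{2} = 5104 - \left(-3 + 80\right) 5^{2} = 5104 - 77 \cdot 25 = 5104 - 1925 = 3179$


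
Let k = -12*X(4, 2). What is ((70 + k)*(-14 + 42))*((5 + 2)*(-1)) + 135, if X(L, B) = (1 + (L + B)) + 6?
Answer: 16991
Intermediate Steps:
X(L, B) = 7 + B + L (X(L, B) = (1 + (B + L)) + 6 = (1 + B + L) + 6 = 7 + B + L)
k = -156 (k = -12*(7 + 2 + 4) = -12*13 = -156)
((70 + k)*(-14 + 42))*((5 + 2)*(-1)) + 135 = ((70 - 156)*(-14 + 42))*((5 + 2)*(-1)) + 135 = (-86*28)*(7*(-1)) + 135 = -2408*(-7) + 135 = 16856 + 135 = 16991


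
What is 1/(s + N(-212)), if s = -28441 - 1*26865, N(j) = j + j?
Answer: -1/55730 ≈ -1.7944e-5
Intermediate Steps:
N(j) = 2*j
s = -55306 (s = -28441 - 26865 = -55306)
1/(s + N(-212)) = 1/(-55306 + 2*(-212)) = 1/(-55306 - 424) = 1/(-55730) = -1/55730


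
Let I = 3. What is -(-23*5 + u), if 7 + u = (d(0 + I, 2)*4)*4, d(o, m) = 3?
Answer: 74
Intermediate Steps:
u = 41 (u = -7 + (3*4)*4 = -7 + 12*4 = -7 + 48 = 41)
-(-23*5 + u) = -(-23*5 + 41) = -(-115 + 41) = -1*(-74) = 74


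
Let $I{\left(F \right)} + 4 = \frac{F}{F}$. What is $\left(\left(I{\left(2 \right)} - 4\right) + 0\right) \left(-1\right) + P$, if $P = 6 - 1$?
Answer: $12$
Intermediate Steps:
$I{\left(F \right)} = -3$ ($I{\left(F \right)} = -4 + \frac{F}{F} = -4 + 1 = -3$)
$P = 5$ ($P = 6 - 1 = 5$)
$\left(\left(I{\left(2 \right)} - 4\right) + 0\right) \left(-1\right) + P = \left(\left(-3 - 4\right) + 0\right) \left(-1\right) + 5 = \left(-7 + 0\right) \left(-1\right) + 5 = \left(-7\right) \left(-1\right) + 5 = 7 + 5 = 12$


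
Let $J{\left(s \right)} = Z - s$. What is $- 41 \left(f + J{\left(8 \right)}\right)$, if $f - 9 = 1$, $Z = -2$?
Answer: $0$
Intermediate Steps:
$J{\left(s \right)} = -2 - s$
$f = 10$ ($f = 9 + 1 = 10$)
$- 41 \left(f + J{\left(8 \right)}\right) = - 41 \left(10 - 10\right) = \left(-41\right) 0 = 0$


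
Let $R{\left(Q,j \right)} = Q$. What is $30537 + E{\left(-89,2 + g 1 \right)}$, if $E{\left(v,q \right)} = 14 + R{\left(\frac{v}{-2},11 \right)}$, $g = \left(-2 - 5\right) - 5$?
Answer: $\frac{61191}{2} \approx 30596.0$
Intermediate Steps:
$g = -12$ ($g = -7 - 5 = -12$)
$E{\left(v,q \right)} = 14 - \frac{v}{2}$ ($E{\left(v,q \right)} = 14 + \frac{v}{-2} = 14 + v \left(- \frac{1}{2}\right) = 14 - \frac{v}{2}$)
$30537 + E{\left(-89,2 + g 1 \right)} = 30537 + \left(14 - - \frac{89}{2}\right) = 30537 + \left(14 + \frac{89}{2}\right) = 30537 + \frac{117}{2} = \frac{61191}{2}$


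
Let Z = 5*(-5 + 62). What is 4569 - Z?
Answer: 4284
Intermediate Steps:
Z = 285 (Z = 5*57 = 285)
4569 - Z = 4569 - 1*285 = 4569 - 285 = 4284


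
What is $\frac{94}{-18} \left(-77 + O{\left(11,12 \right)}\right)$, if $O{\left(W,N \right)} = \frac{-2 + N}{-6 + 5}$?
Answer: $\frac{1363}{3} \approx 454.33$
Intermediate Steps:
$O{\left(W,N \right)} = 2 - N$ ($O{\left(W,N \right)} = \frac{-2 + N}{-1} = \left(-2 + N\right) \left(-1\right) = 2 - N$)
$\frac{94}{-18} \left(-77 + O{\left(11,12 \right)}\right) = \frac{94}{-18} \left(-77 + \left(2 - 12\right)\right) = 94 \left(- \frac{1}{18}\right) \left(-77 + \left(2 - 12\right)\right) = - \frac{47 \left(-77 - 10\right)}{9} = \left(- \frac{47}{9}\right) \left(-87\right) = \frac{1363}{3}$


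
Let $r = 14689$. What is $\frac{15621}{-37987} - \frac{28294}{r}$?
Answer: $- \frac{1304261047}{557991043} \approx -2.3374$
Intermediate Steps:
$\frac{15621}{-37987} - \frac{28294}{r} = \frac{15621}{-37987} - \frac{28294}{14689} = 15621 \left(- \frac{1}{37987}\right) - \frac{28294}{14689} = - \frac{15621}{37987} - \frac{28294}{14689} = - \frac{1304261047}{557991043}$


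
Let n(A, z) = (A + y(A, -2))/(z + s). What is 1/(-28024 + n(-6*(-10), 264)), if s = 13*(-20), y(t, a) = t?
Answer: -1/27994 ≈ -3.5722e-5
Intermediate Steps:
s = -260
n(A, z) = 2*A/(-260 + z) (n(A, z) = (A + A)/(z - 260) = (2*A)/(-260 + z) = 2*A/(-260 + z))
1/(-28024 + n(-6*(-10), 264)) = 1/(-28024 + 2*(-6*(-10))/(-260 + 264)) = 1/(-28024 + 2*60/4) = 1/(-28024 + 2*60*(¼)) = 1/(-28024 + 30) = 1/(-27994) = -1/27994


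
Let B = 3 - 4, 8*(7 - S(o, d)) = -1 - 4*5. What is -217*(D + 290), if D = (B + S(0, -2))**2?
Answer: -5060657/64 ≈ -79073.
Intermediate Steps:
S(o, d) = 77/8 (S(o, d) = 7 - (-1 - 4*5)/8 = 7 - (-1 - 20)/8 = 7 - 1/8*(-21) = 7 + 21/8 = 77/8)
B = -1
D = 4761/64 (D = (-1 + 77/8)**2 = (69/8)**2 = 4761/64 ≈ 74.391)
-217*(D + 290) = -217*(4761/64 + 290) = -217*23321/64 = -5060657/64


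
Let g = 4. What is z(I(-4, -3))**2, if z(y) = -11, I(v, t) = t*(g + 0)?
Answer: 121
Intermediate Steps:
I(v, t) = 4*t (I(v, t) = t*(4 + 0) = t*4 = 4*t)
z(I(-4, -3))**2 = (-11)**2 = 121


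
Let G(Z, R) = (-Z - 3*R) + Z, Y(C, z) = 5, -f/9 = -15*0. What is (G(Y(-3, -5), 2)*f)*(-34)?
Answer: 0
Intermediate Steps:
f = 0 (f = -(-135)*0 = -9*0 = 0)
G(Z, R) = -3*R
(G(Y(-3, -5), 2)*f)*(-34) = (-3*2*0)*(-34) = -6*0*(-34) = 0*(-34) = 0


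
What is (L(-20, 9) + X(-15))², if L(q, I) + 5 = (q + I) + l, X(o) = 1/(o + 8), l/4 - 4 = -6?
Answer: 28561/49 ≈ 582.88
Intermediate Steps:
l = -8 (l = 16 + 4*(-6) = 16 - 24 = -8)
X(o) = 1/(8 + o)
L(q, I) = -13 + I + q (L(q, I) = -5 + ((q + I) - 8) = -5 + ((I + q) - 8) = -5 + (-8 + I + q) = -13 + I + q)
(L(-20, 9) + X(-15))² = ((-13 + 9 - 20) + 1/(8 - 15))² = (-24 + 1/(-7))² = (-24 - ⅐)² = (-169/7)² = 28561/49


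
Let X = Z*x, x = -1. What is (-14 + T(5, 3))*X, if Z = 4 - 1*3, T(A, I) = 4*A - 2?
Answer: -4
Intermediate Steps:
T(A, I) = -2 + 4*A
Z = 1 (Z = 4 - 3 = 1)
X = -1 (X = 1*(-1) = -1)
(-14 + T(5, 3))*X = (-14 + (-2 + 4*5))*(-1) = (-14 + (-2 + 20))*(-1) = (-14 + 18)*(-1) = 4*(-1) = -4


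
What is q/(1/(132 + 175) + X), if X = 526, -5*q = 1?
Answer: -307/807415 ≈ -0.00038023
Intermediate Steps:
q = -⅕ (q = -⅕*1 = -⅕ ≈ -0.20000)
q/(1/(132 + 175) + X) = -1/(5*(1/(132 + 175) + 526)) = -1/(5*(1/307 + 526)) = -1/(5*161483/307) = -⅕*307/161483 = -307/807415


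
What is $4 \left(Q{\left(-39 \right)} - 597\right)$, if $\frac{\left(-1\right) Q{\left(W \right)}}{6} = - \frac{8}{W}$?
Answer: $- \frac{31108}{13} \approx -2392.9$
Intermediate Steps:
$Q{\left(W \right)} = \frac{48}{W}$ ($Q{\left(W \right)} = - 6 \left(- \frac{8}{W}\right) = \frac{48}{W}$)
$4 \left(Q{\left(-39 \right)} - 597\right) = 4 \left(\frac{48}{-39} - 597\right) = 4 \left(48 \left(- \frac{1}{39}\right) - 597\right) = 4 \left(- \frac{16}{13} - 597\right) = 4 \left(- \frac{7777}{13}\right) = - \frac{31108}{13}$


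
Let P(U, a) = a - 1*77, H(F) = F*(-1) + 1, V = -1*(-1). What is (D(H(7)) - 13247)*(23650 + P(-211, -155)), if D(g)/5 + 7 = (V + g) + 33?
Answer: -307759356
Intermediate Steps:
V = 1
H(F) = 1 - F (H(F) = -F + 1 = 1 - F)
D(g) = 135 + 5*g (D(g) = -35 + 5*((1 + g) + 33) = -35 + 5*(34 + g) = -35 + (170 + 5*g) = 135 + 5*g)
P(U, a) = -77 + a (P(U, a) = a - 77 = -77 + a)
(D(H(7)) - 13247)*(23650 + P(-211, -155)) = ((135 + 5*(1 - 1*7)) - 13247)*(23650 + (-77 - 155)) = ((135 + 5*(1 - 7)) - 13247)*(23650 - 232) = ((135 + 5*(-6)) - 13247)*23418 = ((135 - 30) - 13247)*23418 = (105 - 13247)*23418 = -13142*23418 = -307759356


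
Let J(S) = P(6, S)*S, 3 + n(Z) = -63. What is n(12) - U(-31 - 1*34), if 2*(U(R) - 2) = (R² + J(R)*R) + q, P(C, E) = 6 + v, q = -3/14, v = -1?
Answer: -356801/28 ≈ -12743.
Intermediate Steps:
n(Z) = -66 (n(Z) = -3 - 63 = -66)
q = -3/14 (q = -3*1/14 = -3/14 ≈ -0.21429)
P(C, E) = 5 (P(C, E) = 6 - 1 = 5)
J(S) = 5*S
U(R) = 53/28 + 3*R² (U(R) = 2 + ((R² + (5*R)*R) - 3/14)/2 = 2 + ((R² + 5*R²) - 3/14)/2 = 2 + (6*R² - 3/14)/2 = 2 + (-3/14 + 6*R²)/2 = 2 + (-3/28 + 3*R²) = 53/28 + 3*R²)
n(12) - U(-31 - 1*34) = -66 - (53/28 + 3*(-31 - 1*34)²) = -66 - (53/28 + 3*(-31 - 34)²) = -66 - (53/28 + 3*(-65)²) = -66 - (53/28 + 3*4225) = -66 - (53/28 + 12675) = -66 - 1*354953/28 = -66 - 354953/28 = -356801/28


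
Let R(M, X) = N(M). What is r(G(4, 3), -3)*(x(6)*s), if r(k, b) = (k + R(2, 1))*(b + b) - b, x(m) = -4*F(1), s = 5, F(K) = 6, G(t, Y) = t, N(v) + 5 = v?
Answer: 360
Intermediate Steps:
N(v) = -5 + v
R(M, X) = -5 + M
x(m) = -24 (x(m) = -4*6 = -24)
r(k, b) = -b + 2*b*(-3 + k) (r(k, b) = (k + (-5 + 2))*(b + b) - b = (k - 3)*(2*b) - b = (-3 + k)*(2*b) - b = 2*b*(-3 + k) - b = -b + 2*b*(-3 + k))
r(G(4, 3), -3)*(x(6)*s) = (-3*(-7 + 2*4))*(-24*5) = -3*(-7 + 8)*(-120) = -3*1*(-120) = -3*(-120) = 360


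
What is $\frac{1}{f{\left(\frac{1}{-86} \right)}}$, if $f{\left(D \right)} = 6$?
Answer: $\frac{1}{6} \approx 0.16667$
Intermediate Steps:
$\frac{1}{f{\left(\frac{1}{-86} \right)}} = \frac{1}{6}$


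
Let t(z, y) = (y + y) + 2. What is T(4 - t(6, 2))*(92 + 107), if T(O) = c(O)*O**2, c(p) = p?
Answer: -1592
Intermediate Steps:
t(z, y) = 2 + 2*y (t(z, y) = 2*y + 2 = 2 + 2*y)
T(O) = O**3 (T(O) = O*O**2 = O**3)
T(4 - t(6, 2))*(92 + 107) = (4 - (2 + 2*2))**3*(92 + 107) = (4 - (2 + 4))**3*199 = (4 - 1*6)**3*199 = (4 - 6)**3*199 = (-2)**3*199 = -8*199 = -1592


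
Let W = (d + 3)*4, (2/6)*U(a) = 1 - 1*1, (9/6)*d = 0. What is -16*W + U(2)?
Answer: -192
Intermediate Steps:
d = 0 (d = (⅔)*0 = 0)
U(a) = 0 (U(a) = 3*(1 - 1*1) = 3*(1 - 1) = 3*0 = 0)
W = 12 (W = (0 + 3)*4 = 3*4 = 12)
-16*W + U(2) = -16*12 + 0 = -192 + 0 = -192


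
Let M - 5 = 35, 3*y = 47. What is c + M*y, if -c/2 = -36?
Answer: 2096/3 ≈ 698.67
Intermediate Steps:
y = 47/3 (y = (1/3)*47 = 47/3 ≈ 15.667)
M = 40 (M = 5 + 35 = 40)
c = 72 (c = -2*(-36) = 72)
c + M*y = 72 + 40*(47/3) = 72 + 1880/3 = 2096/3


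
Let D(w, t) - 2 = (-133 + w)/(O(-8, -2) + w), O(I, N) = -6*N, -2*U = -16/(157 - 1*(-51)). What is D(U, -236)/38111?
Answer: -2831/11928743 ≈ -0.00023733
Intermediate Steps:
U = 1/26 (U = -(-8)/(157 - 1*(-51)) = -(-8)/(157 + 51) = -(-8)/208 = -1/2*(-1/13) = 1/26 ≈ 0.038462)
D(w, t) = 2 + (-133 + w)/(12 + w) (D(w, t) = 2 + (-133 + w)/(-6*(-2) + w) = 2 + (-133 + w)/(12 + w))
D(U, -236)/38111 = ((-109 + 3*(1/26))/(12 + 1/26))/38111 = ((-109 + 3/26)/(313/26))*(1/38111) = ((26/313)*(-2831/26))*(1/38111) = -2831/313*1/38111 = -2831/11928743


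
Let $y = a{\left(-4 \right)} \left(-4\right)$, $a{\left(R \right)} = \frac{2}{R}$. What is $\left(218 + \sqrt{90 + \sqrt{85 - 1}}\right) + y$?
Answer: $220 + \sqrt{90 + 2 \sqrt{21}} \approx 229.96$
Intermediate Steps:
$y = 2$ ($y = \frac{2}{-4} \left(-4\right) = 2 \left(- \frac{1}{4}\right) \left(-4\right) = \left(- \frac{1}{2}\right) \left(-4\right) = 2$)
$\left(218 + \sqrt{90 + \sqrt{85 - 1}}\right) + y = \left(218 + \sqrt{90 + \sqrt{85 - 1}}\right) + 2 = \left(218 + \sqrt{90 + \sqrt{84}}\right) + 2 = \left(218 + \sqrt{90 + 2 \sqrt{21}}\right) + 2 = 220 + \sqrt{90 + 2 \sqrt{21}}$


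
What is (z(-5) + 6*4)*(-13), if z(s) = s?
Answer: -247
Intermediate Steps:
(z(-5) + 6*4)*(-13) = (-5 + 6*4)*(-13) = (-5 + 24)*(-13) = 19*(-13) = -247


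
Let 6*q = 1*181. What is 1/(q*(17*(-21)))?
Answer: -2/21539 ≈ -9.2855e-5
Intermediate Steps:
q = 181/6 (q = (1*181)/6 = (⅙)*181 = 181/6 ≈ 30.167)
1/(q*(17*(-21))) = 1/(181*(17*(-21))/6) = 1/((181/6)*(-357)) = 1/(-21539/2) = -2/21539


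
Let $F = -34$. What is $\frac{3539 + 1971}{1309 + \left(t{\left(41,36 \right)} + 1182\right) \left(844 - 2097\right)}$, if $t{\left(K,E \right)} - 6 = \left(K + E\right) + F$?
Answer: $- \frac{2755}{770567} \approx -0.0035753$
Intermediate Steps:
$t{\left(K,E \right)} = -28 + E + K$ ($t{\left(K,E \right)} = 6 - \left(34 - E - K\right) = 6 + \left(-34 + E + K\right) = -28 + E + K$)
$\frac{3539 + 1971}{1309 + \left(t{\left(41,36 \right)} + 1182\right) \left(844 - 2097\right)} = \frac{3539 + 1971}{1309 + \left(\left(-28 + 36 + 41\right) + 1182\right) \left(844 - 2097\right)} = \frac{5510}{1309 + \left(49 + 1182\right) \left(-1253\right)} = \frac{5510}{1309 + 1231 \left(-1253\right)} = \frac{5510}{1309 - 1542443} = \frac{5510}{-1541134} = 5510 \left(- \frac{1}{1541134}\right) = - \frac{2755}{770567}$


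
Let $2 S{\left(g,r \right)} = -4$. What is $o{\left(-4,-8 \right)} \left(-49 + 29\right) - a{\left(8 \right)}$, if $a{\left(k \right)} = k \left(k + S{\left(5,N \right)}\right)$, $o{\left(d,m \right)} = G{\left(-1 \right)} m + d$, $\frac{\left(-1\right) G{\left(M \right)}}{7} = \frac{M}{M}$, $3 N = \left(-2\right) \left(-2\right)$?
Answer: $-1088$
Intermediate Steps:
$N = \frac{4}{3}$ ($N = \frac{\left(-2\right) \left(-2\right)}{3} = \frac{1}{3} \cdot 4 = \frac{4}{3} \approx 1.3333$)
$G{\left(M \right)} = -7$ ($G{\left(M \right)} = - 7 \frac{M}{M} = \left(-7\right) 1 = -7$)
$S{\left(g,r \right)} = -2$ ($S{\left(g,r \right)} = \frac{1}{2} \left(-4\right) = -2$)
$o{\left(d,m \right)} = d - 7 m$ ($o{\left(d,m \right)} = - 7 m + d = d - 7 m$)
$a{\left(k \right)} = k \left(-2 + k\right)$ ($a{\left(k \right)} = k \left(k - 2\right) = k \left(-2 + k\right)$)
$o{\left(-4,-8 \right)} \left(-49 + 29\right) - a{\left(8 \right)} = \left(-4 - -56\right) \left(-49 + 29\right) - 8 \left(-2 + 8\right) = \left(-4 + 56\right) \left(-20\right) - 8 \cdot 6 = 52 \left(-20\right) - 48 = -1040 - 48 = -1088$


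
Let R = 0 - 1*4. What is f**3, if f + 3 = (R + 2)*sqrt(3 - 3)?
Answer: -27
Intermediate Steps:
R = -4 (R = 0 - 4 = -4)
f = -3 (f = -3 + (-4 + 2)*sqrt(3 - 3) = -3 - 2*sqrt(0) = -3 - 2*0 = -3 + 0 = -3)
f**3 = (-3)**3 = -27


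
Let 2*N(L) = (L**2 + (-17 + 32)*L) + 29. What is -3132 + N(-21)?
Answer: -6109/2 ≈ -3054.5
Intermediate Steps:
N(L) = 29/2 + L**2/2 + 15*L/2 (N(L) = ((L**2 + (-17 + 32)*L) + 29)/2 = ((L**2 + 15*L) + 29)/2 = (29 + L**2 + 15*L)/2 = 29/2 + L**2/2 + 15*L/2)
-3132 + N(-21) = -3132 + (29/2 + (1/2)*(-21)**2 + (15/2)*(-21)) = -3132 + (29/2 + (1/2)*441 - 315/2) = -3132 + (29/2 + 441/2 - 315/2) = -3132 + 155/2 = -6109/2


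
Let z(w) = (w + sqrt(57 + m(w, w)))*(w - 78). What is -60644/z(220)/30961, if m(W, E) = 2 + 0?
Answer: -6670840/106264684771 + 30322*sqrt(59)/106264684771 ≈ -6.0584e-5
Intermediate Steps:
m(W, E) = 2
z(w) = (-78 + w)*(w + sqrt(59)) (z(w) = (w + sqrt(57 + 2))*(w - 78) = (w + sqrt(59))*(-78 + w) = (-78 + w)*(w + sqrt(59)))
-60644/z(220)/30961 = -60644/(220**2 - 78*220 - 78*sqrt(59) + 220*sqrt(59))/30961 = -60644/(48400 - 17160 - 78*sqrt(59) + 220*sqrt(59))*(1/30961) = -60644/(31240 + 142*sqrt(59))*(1/30961) = -60644/(30961*(31240 + 142*sqrt(59)))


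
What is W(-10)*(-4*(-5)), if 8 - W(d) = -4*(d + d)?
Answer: -1440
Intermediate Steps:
W(d) = 8 + 8*d (W(d) = 8 - (-4)*(d + d) = 8 - (-4)*2*d = 8 - (-8)*d = 8 + 8*d)
W(-10)*(-4*(-5)) = (8 + 8*(-10))*(-4*(-5)) = (8 - 80)*20 = -72*20 = -1440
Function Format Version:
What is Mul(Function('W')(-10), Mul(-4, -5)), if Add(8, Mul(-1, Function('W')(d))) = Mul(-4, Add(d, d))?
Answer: -1440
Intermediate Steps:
Function('W')(d) = Add(8, Mul(8, d)) (Function('W')(d) = Add(8, Mul(-1, Mul(-4, Add(d, d)))) = Add(8, Mul(-1, Mul(-4, Mul(2, d)))) = Add(8, Mul(-1, Mul(-8, d))) = Add(8, Mul(8, d)))
Mul(Function('W')(-10), Mul(-4, -5)) = Mul(Add(8, Mul(8, -10)), Mul(-4, -5)) = Mul(Add(8, -80), 20) = Mul(-72, 20) = -1440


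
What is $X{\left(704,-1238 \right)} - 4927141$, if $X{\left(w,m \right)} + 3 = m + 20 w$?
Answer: $-4914302$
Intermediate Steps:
$X{\left(w,m \right)} = -3 + m + 20 w$ ($X{\left(w,m \right)} = -3 + \left(m + 20 w\right) = -3 + m + 20 w$)
$X{\left(704,-1238 \right)} - 4927141 = \left(-3 - 1238 + 20 \cdot 704\right) - 4927141 = \left(-3 - 1238 + 14080\right) - 4927141 = 12839 - 4927141 = -4914302$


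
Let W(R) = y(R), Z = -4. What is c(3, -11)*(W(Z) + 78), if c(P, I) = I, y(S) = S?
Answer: -814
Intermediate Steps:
W(R) = R
c(3, -11)*(W(Z) + 78) = -11*(-4 + 78) = -11*74 = -814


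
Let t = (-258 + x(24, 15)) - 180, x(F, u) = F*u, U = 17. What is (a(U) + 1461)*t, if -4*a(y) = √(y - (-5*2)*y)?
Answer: -113958 + 39*√187/2 ≈ -1.1369e+5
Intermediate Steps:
a(y) = -√11*√y/4 (a(y) = -√(y - (-5*2)*y)/4 = -√(y - (-10)*y)/4 = -√(y + 10*y)/4 = -√11*√y/4)
t = -78 (t = (-258 + 24*15) - 180 = (-258 + 360) - 180 = 102 - 180 = -78)
(a(U) + 1461)*t = (-√11*√17/4 + 1461)*(-78) = (-√187/4 + 1461)*(-78) = (1461 - √187/4)*(-78) = -113958 + 39*√187/2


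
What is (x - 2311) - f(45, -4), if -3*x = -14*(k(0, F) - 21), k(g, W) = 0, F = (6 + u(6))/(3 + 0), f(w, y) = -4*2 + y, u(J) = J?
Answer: -2397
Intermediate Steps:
f(w, y) = -8 + y
F = 4 (F = (6 + 6)/(3 + 0) = 12/3 = 12*(⅓) = 4)
x = -98 (x = -(-14)*(0 - 21)/3 = -(-14)*(-21)/3 = -⅓*294 = -98)
(x - 2311) - f(45, -4) = (-98 - 2311) - (-8 - 4) = -2409 - 1*(-12) = -2409 + 12 = -2397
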